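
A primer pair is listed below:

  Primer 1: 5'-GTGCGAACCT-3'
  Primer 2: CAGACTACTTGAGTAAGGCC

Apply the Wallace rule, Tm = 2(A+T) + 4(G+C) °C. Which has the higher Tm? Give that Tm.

Primer 2, 60°C

Primer 1: A+T=4, G+C=6 → Tm = 2(4)+4(6) = 32°C
Primer 2: A+T=10, G+C=10 → Tm = 2(10)+4(10) = 60°C
32°C vs 60°C → primer 2 is higher.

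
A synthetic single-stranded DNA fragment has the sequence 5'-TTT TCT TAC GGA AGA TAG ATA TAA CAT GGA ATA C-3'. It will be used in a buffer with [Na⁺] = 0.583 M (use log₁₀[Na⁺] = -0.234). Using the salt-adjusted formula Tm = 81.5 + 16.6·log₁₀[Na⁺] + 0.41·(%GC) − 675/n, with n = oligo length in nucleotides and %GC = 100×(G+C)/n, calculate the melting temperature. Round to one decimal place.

69.8°C

Length n = 34. T=11, G=6, A=13, C=4
G+C = 10, so %GC = 10/34 × 100 = 29.412%
Salt term: 16.6 × (-0.234) = -3.884
GC term: 0.41 × 29.412 = 12.059; length term: −675/34 = −19.853
Tm = 81.5 + (-3.884) + 12.059 − 19.853 = 69.822 → 69.8°C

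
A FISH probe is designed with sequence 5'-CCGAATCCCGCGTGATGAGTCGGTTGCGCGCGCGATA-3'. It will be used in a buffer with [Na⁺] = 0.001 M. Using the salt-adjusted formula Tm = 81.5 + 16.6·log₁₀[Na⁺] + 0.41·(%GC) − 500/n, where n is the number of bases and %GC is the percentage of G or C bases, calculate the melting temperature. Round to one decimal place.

44.8°C

Length n = 37. Base counts: C=11, A=6, G=13, T=7
G+C = 24, so %GC = 24/37 × 100 = 64.865%
Salt term: 16.6 × (-3) = -49.8
GC term: 0.41 × 64.865 = 26.595; length term: −500/37 = −13.514
Tm = 81.5 + (-49.8) + 26.595 − 13.514 = 44.781 → 44.8°C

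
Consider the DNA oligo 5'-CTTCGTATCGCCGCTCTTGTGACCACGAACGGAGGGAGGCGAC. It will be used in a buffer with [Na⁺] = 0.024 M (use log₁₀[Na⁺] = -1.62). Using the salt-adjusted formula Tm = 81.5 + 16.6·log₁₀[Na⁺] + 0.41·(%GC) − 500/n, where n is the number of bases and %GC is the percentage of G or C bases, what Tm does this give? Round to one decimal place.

Length n = 43. Base counts: A=8, G=14, T=8, C=13
G+C = 27, so %GC = 27/43 × 100 = 62.791%
Salt term: 16.6 × (-1.62) = -26.892
GC term: 0.41 × 62.791 = 25.744; length term: −500/43 = −11.628
Tm = 81.5 + (-26.892) + 25.744 − 11.628 = 68.724 → 68.7°C

68.7°C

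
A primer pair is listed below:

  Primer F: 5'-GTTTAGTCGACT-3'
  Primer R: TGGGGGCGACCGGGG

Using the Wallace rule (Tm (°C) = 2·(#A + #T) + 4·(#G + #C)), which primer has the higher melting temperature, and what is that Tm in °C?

Primer F: A+T=7, G+C=5 → Tm = 2(7)+4(5) = 34°C
Primer R: A+T=2, G+C=13 → Tm = 2(2)+4(13) = 56°C
34°C vs 56°C → primer R is higher.

Primer R, 56°C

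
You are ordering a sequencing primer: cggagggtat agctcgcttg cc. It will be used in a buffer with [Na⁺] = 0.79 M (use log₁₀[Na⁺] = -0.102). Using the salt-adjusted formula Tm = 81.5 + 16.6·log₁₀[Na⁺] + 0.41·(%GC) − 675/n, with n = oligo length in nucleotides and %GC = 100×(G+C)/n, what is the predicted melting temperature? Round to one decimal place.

Length n = 22. Counting bases: C=6, T=5, A=3, G=8
G+C = 14, so %GC = 14/22 × 100 = 63.636%
Salt term: 16.6 × (-0.102) = -1.693
GC term: 0.41 × 63.636 = 26.091; length term: −675/22 = −30.682
Tm = 81.5 + (-1.693) + 26.091 − 30.682 = 75.216 → 75.2°C

75.2°C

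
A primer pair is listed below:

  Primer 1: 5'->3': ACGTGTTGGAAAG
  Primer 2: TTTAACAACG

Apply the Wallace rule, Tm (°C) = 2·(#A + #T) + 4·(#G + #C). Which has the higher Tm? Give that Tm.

Primer 1, 38°C

Primer 1: A+T=7, G+C=6 → Tm = 2(7)+4(6) = 38°C
Primer 2: A+T=7, G+C=3 → Tm = 2(7)+4(3) = 26°C
38°C vs 26°C → primer 1 is higher.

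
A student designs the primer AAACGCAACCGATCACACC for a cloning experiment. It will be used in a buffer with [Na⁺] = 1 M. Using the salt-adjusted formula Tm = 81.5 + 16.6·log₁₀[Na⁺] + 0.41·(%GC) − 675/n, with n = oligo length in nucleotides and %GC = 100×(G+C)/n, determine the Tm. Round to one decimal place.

67.6°C

Length n = 19. Counting bases: T=1, C=8, A=8, G=2
G+C = 10, so %GC = 10/19 × 100 = 52.632%
Salt term: 16.6 × (0) = 0
GC term: 0.41 × 52.632 = 21.579; length term: −675/19 = −35.526
Tm = 81.5 + (0) + 21.579 − 35.526 = 67.553 → 67.6°C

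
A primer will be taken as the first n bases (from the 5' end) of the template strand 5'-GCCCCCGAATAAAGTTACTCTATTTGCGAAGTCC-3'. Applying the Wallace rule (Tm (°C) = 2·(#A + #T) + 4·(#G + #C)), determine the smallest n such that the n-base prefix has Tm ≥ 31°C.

n = 9

First 8 bases: GCCCCCGA → Tm = 30°C (< 31°C)
First 9 bases: GCCCCCGAA → Tm = 32°C (≥ 31°C)
Since every base adds ≥2°C, Tm only increases with n, so the threshold is first crossed at n = 9.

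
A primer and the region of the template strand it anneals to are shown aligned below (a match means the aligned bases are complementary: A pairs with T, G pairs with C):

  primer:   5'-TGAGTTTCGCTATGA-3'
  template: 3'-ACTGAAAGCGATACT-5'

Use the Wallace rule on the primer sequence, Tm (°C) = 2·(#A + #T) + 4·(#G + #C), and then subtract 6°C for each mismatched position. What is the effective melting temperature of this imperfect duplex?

36°C

Primer base counts: A=3, T=6, G=4, C=2 → A+T=9, G+C=6
Perfect-match Tm = 2(9) + 4(6) = 18 + 24 = 42°C
Mismatches (positions where the bases are not complementary): 1 (at position 4)
Effective Tm = 42 − 1×6 = 42 − 6 = 36°C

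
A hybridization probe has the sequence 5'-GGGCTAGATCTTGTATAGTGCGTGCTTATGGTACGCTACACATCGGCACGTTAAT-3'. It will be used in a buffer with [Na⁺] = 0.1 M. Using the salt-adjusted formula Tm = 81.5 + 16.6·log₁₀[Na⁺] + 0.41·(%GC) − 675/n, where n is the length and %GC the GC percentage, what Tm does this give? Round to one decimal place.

Length n = 55. C=11, G=15, A=12, T=17
G+C = 26, so %GC = 26/55 × 100 = 47.273%
Salt term: 16.6 × (-1) = -16.6
GC term: 0.41 × 47.273 = 19.382; length term: −675/55 = −12.273
Tm = 81.5 + (-16.6) + 19.382 − 12.273 = 72.009 → 72.0°C

72.0°C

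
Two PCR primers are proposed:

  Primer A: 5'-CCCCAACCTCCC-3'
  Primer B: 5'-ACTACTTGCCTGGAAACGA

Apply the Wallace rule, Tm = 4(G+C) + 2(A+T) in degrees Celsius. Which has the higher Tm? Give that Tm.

Primer B, 56°C

Primer A: A+T=3, G+C=9 → Tm = 2(3)+4(9) = 42°C
Primer B: A+T=10, G+C=9 → Tm = 2(10)+4(9) = 56°C
42°C vs 56°C → primer B is higher.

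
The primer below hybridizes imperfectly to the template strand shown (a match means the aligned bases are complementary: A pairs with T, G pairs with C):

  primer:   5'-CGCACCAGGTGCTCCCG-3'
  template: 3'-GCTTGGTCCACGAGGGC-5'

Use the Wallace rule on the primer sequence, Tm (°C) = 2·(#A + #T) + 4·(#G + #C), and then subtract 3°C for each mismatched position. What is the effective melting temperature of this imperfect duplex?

Primer base counts: A=2, T=2, G=5, C=8 → A+T=4, G+C=13
Perfect-match Tm = 2(4) + 4(13) = 8 + 52 = 60°C
Mismatches (positions where the bases are not complementary): 1 (at position 3)
Effective Tm = 60 − 1×3 = 60 − 3 = 57°C

57°C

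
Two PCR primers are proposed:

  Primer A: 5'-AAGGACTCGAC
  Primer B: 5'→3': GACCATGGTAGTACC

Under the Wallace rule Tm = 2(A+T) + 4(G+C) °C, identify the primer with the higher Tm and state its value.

Primer B, 46°C

Primer A: A+T=5, G+C=6 → Tm = 2(5)+4(6) = 34°C
Primer B: A+T=7, G+C=8 → Tm = 2(7)+4(8) = 46°C
34°C vs 46°C → primer B is higher.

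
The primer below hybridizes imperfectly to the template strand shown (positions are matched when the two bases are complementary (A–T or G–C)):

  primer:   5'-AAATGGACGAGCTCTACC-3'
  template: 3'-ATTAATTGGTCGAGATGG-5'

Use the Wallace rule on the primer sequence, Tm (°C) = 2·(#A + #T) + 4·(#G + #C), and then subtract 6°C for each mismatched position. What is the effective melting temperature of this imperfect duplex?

30°C

Primer base counts: A=6, T=3, G=4, C=5 → A+T=9, G+C=9
Perfect-match Tm = 2(9) + 4(9) = 18 + 36 = 54°C
Mismatches (positions where the bases are not complementary): 4 (at positions 1, 5, 6, 9)
Effective Tm = 54 − 4×6 = 54 − 24 = 30°C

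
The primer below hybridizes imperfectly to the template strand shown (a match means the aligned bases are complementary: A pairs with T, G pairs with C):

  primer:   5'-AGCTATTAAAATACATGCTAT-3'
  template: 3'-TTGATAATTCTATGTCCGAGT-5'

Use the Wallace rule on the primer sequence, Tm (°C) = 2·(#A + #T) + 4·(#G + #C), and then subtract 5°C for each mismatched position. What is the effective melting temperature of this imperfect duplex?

Primer base counts: A=9, T=7, G=2, C=3 → A+T=16, G+C=5
Perfect-match Tm = 2(16) + 4(5) = 32 + 20 = 52°C
Mismatches (positions where the bases are not complementary): 5 (at positions 2, 10, 16, 20, 21)
Effective Tm = 52 − 5×5 = 52 − 25 = 27°C

27°C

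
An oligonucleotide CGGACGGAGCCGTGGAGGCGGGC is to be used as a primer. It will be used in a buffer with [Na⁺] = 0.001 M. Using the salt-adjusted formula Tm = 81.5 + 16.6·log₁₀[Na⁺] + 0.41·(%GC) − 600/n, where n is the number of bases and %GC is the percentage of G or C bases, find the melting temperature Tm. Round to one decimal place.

Length n = 23. Base counts: C=6, T=1, G=13, A=3
G+C = 19, so %GC = 19/23 × 100 = 82.609%
Salt term: 16.6 × (-3) = -49.8
GC term: 0.41 × 82.609 = 33.87; length term: −600/23 = −26.087
Tm = 81.5 + (-49.8) + 33.87 − 26.087 = 39.483 → 39.5°C

39.5°C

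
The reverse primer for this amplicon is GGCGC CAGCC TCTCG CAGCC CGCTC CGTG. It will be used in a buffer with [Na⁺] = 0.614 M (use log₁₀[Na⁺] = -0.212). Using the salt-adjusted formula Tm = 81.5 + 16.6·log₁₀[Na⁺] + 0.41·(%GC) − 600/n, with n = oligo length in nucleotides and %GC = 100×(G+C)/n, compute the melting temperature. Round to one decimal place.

Length n = 29. Base counts: G=9, T=4, A=2, C=14
G+C = 23, so %GC = 23/29 × 100 = 79.31%
Salt term: 16.6 × (-0.212) = -3.519
GC term: 0.41 × 79.31 = 32.517; length term: −600/29 = −20.69
Tm = 81.5 + (-3.519) + 32.517 − 20.69 = 89.808 → 89.8°C

89.8°C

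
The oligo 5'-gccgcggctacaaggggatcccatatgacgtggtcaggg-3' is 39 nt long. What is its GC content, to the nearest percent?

Scanning the sequence gives G=15, T=6, C=10, A=8.
G+C = 15 + 10 = 25 out of 39 bases
%GC = 25/39 × 100 = 64.1% ≈ 64%

64%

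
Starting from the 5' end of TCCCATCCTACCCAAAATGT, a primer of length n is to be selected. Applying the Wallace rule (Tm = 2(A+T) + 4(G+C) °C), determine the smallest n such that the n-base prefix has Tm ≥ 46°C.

n = 15

First 14 bases: TCCCATCCTACCCA → Tm = 44°C (< 46°C)
First 15 bases: TCCCATCCTACCCAA → Tm = 46°C (≥ 46°C)
Since every base adds ≥2°C, Tm only increases with n, so the threshold is first crossed at n = 15.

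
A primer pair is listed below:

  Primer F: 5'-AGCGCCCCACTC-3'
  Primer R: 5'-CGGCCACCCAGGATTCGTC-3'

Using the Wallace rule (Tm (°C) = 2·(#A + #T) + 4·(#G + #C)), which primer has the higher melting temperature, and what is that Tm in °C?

Primer R, 64°C

Primer F: A+T=3, G+C=9 → Tm = 2(3)+4(9) = 42°C
Primer R: A+T=6, G+C=13 → Tm = 2(6)+4(13) = 64°C
42°C vs 64°C → primer R is higher.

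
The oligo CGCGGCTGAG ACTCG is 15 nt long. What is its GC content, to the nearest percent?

73%

Base counts: C=5, G=6, T=2, A=2
G+C = 6 + 5 = 11 out of 15 bases
%GC = 11/15 × 100 = 73.33% ≈ 73%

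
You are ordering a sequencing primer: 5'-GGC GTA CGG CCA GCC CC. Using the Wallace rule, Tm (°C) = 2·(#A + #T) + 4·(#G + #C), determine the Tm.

62°C

Scanning the sequence gives G=6, T=1, A=2, C=8.
A+T = 3, G+C = 14
Tm = 2(3) + 4(14) = 6 + 56 = 62°C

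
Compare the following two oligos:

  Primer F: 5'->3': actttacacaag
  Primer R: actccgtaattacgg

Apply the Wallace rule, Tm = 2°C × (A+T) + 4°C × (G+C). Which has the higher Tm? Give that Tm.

Primer R, 44°C

Primer F: A+T=8, G+C=4 → Tm = 2(8)+4(4) = 32°C
Primer R: A+T=8, G+C=7 → Tm = 2(8)+4(7) = 44°C
32°C vs 44°C → primer R is higher.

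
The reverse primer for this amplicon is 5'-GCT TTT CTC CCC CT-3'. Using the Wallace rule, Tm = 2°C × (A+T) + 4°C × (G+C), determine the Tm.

Scanning the sequence gives T=6, G=1, C=7, A=0.
A+T = 6, G+C = 8
Tm = 4·8 + 2·6 = 32 + 12 = 44°C

44°C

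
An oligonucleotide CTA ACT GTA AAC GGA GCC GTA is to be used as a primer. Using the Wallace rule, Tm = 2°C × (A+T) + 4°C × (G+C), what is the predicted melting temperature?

Base counts: G=5, C=5, T=4, A=7
AT pairs contribute 11, GC pairs contribute 10.
Tm = 4·10 + 2·11 = 40 + 22 = 62°C

62°C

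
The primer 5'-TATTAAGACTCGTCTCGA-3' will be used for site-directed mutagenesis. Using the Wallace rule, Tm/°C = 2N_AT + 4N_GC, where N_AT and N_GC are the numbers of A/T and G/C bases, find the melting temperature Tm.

50°C

Scanning the sequence gives A=5, C=4, G=3, T=6.
So N_AT = 11 and N_GC = 7.
Tm = 4·7 + 2·11 = 28 + 22 = 50°C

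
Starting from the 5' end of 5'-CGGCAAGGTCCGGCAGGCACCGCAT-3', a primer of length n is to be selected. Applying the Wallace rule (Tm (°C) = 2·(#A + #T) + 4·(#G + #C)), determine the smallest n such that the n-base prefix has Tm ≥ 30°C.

First 8 bases: CGGCAAGG → Tm = 28°C (< 30°C)
First 9 bases: CGGCAAGGT → Tm = 30°C (≥ 30°C)
Each additional base adds 2°C (A/T) or 4°C (G/C), so Tm is non-decreasing in n; n = 9 is the first length to reach 30°C.

n = 9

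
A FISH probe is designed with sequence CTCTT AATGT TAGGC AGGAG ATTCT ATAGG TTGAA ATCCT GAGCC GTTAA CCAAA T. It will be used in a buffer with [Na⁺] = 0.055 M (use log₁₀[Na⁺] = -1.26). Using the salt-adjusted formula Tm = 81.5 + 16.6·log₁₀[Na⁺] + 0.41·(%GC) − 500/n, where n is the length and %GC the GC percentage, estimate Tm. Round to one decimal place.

Length n = 56. Scanning the sequence gives G=12, T=17, A=17, C=10.
G+C = 22, so %GC = 22/56 × 100 = 39.286%
Salt term: 16.6 × (-1.26) = -20.916
GC term: 0.41 × 39.286 = 16.107; length term: −500/56 = −8.929
Tm = 81.5 + (-20.916) + 16.107 − 8.929 = 67.762 → 67.8°C

67.8°C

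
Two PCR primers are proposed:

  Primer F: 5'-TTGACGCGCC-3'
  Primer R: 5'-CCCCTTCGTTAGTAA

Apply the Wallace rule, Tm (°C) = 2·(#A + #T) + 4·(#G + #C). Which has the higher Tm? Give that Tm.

Primer F: A+T=3, G+C=7 → Tm = 2(3)+4(7) = 34°C
Primer R: A+T=8, G+C=7 → Tm = 2(8)+4(7) = 44°C
34°C vs 44°C → primer R is higher.

Primer R, 44°C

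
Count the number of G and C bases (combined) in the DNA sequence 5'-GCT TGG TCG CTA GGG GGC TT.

13

Counting bases: T=6, C=4, G=9, A=1
G+C = 9 + 4 = 13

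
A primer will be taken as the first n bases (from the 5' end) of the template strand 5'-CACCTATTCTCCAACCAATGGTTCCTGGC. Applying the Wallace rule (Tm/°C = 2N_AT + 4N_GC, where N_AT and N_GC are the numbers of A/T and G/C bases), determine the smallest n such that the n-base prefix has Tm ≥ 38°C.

First 12 bases: CACCTATTCTCC → Tm = 36°C (< 38°C)
First 13 bases: CACCTATTCTCCA → Tm = 38°C (≥ 38°C)
Since every base adds ≥2°C, Tm only increases with n, so the threshold is first crossed at n = 13.

n = 13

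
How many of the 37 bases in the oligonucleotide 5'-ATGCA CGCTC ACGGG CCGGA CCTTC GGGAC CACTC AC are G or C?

Base counts: G=10, T=5, A=7, C=15
G+C = 10 + 15 = 25

25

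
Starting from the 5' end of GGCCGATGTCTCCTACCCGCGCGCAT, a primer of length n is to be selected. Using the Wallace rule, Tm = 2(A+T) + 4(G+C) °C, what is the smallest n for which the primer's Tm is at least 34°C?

n = 10

First 9 bases: GGCCGATGT → Tm = 30°C (< 34°C)
First 10 bases: GGCCGATGTC → Tm = 34°C (≥ 34°C)
Since every base adds ≥2°C, Tm only increases with n, so the threshold is first crossed at n = 10.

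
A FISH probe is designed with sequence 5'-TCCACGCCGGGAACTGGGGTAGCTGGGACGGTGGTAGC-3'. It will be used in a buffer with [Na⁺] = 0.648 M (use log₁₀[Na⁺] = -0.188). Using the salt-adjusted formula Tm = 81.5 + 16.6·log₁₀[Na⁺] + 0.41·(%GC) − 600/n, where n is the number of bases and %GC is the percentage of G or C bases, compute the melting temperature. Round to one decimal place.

Length n = 38. Base counts: G=17, A=6, T=6, C=9
G+C = 26, so %GC = 26/38 × 100 = 68.421%
Salt term: 16.6 × (-0.188) = -3.121
GC term: 0.41 × 68.421 = 28.053; length term: −600/38 = −15.789
Tm = 81.5 + (-3.121) + 28.053 − 15.789 = 90.643 → 90.6°C

90.6°C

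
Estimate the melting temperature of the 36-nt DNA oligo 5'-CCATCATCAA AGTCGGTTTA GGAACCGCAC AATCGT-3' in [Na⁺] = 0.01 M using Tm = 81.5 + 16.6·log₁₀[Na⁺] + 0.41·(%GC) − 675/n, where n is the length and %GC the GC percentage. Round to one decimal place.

Length n = 36. Base counts: G=7, A=11, C=10, T=8
G+C = 17, so %GC = 17/36 × 100 = 47.222%
Salt term: 16.6 × (-2) = -33.2
GC term: 0.41 × 47.222 = 19.361; length term: −675/36 = −18.75
Tm = 81.5 + (-33.2) + 19.361 − 18.75 = 48.911 → 48.9°C

48.9°C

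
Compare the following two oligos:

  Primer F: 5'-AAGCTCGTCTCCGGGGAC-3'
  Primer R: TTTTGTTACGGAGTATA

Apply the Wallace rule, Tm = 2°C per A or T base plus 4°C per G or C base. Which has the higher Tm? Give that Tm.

Primer F: A+T=6, G+C=12 → Tm = 2(6)+4(12) = 60°C
Primer R: A+T=12, G+C=5 → Tm = 2(12)+4(5) = 44°C
60°C vs 44°C → primer F is higher.

Primer F, 60°C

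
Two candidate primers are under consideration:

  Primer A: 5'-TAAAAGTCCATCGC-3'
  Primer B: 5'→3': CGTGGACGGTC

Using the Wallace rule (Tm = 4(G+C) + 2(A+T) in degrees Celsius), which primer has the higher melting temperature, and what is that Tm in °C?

Primer A: A+T=8, G+C=6 → Tm = 2(8)+4(6) = 40°C
Primer B: A+T=3, G+C=8 → Tm = 2(3)+4(8) = 38°C
40°C vs 38°C → primer A is higher.

Primer A, 40°C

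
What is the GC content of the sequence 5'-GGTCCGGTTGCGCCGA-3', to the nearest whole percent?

75%

Scanning the sequence gives G=7, C=5, A=1, T=3.
G+C = 7 + 5 = 12 out of 16 bases
%GC = 12/16 × 100 = 75% ≈ 75%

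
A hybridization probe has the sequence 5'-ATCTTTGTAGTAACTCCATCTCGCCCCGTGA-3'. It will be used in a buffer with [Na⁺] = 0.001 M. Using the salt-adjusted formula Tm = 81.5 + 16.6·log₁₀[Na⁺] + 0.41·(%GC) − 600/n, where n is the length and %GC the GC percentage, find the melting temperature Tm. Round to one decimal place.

32.2°C

Length n = 31. Counting bases: G=5, C=10, A=6, T=10
G+C = 15, so %GC = 15/31 × 100 = 48.387%
Salt term: 16.6 × (-3) = -49.8
GC term: 0.41 × 48.387 = 19.839; length term: −600/31 = −19.355
Tm = 81.5 + (-49.8) + 19.839 − 19.355 = 32.184 → 32.2°C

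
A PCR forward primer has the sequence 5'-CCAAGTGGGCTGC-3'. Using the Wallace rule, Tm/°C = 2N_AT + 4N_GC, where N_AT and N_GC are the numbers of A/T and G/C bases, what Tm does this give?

Counting bases: G=5, A=2, C=4, T=2
A+T = 4, G+C = 9
Tm = 2(4) + 4(9) = 8 + 36 = 44°C

44°C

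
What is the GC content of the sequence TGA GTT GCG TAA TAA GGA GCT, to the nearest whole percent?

43%

Scanning the sequence gives A=6, T=6, C=2, G=7.
G+C = 7 + 2 = 9 out of 21 bases
%GC = 9/21 × 100 = 42.86% ≈ 43%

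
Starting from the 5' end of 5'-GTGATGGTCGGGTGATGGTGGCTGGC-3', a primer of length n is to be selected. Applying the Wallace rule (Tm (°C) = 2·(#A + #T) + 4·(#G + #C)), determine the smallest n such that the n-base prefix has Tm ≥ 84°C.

n = 26

First 25 bases: GTGATGGTCGGGTGATGGTGGCTGG → Tm = 82°C (< 84°C)
First 26 bases: GTGATGGTCGGGTGATGGTGGCTGGC → Tm = 86°C (≥ 84°C)
Each additional base adds 2°C (A/T) or 4°C (G/C), so Tm is non-decreasing in n; n = 26 is the first length to reach 84°C.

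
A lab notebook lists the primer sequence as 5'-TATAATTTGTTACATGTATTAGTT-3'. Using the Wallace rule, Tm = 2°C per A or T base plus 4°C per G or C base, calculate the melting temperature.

56°C

Counting bases: A=7, T=13, C=1, G=3
A+T = 20, G+C = 4
Tm = 4·4 + 2·20 = 16 + 40 = 56°C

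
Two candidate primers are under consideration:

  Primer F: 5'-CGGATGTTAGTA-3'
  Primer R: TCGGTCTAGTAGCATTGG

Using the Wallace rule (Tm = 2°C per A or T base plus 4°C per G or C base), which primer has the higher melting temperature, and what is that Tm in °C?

Primer F: A+T=7, G+C=5 → Tm = 2(7)+4(5) = 34°C
Primer R: A+T=9, G+C=9 → Tm = 2(9)+4(9) = 54°C
34°C vs 54°C → primer R is higher.

Primer R, 54°C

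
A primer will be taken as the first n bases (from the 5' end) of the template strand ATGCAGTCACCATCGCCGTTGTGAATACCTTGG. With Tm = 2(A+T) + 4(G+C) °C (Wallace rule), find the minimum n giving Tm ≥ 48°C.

First 15 bases: ATGCAGTCACCATCG → Tm = 46°C (< 48°C)
First 16 bases: ATGCAGTCACCATCGC → Tm = 50°C (≥ 48°C)
Since every base adds ≥2°C, Tm only increases with n, so the threshold is first crossed at n = 16.

n = 16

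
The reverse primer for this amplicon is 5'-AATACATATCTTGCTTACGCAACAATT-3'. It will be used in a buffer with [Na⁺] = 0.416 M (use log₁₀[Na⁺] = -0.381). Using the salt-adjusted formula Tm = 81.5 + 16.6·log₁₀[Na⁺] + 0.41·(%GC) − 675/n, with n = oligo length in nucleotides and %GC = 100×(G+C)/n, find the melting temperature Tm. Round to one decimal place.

62.3°C

Length n = 27. Scanning the sequence gives C=6, A=10, G=2, T=9.
G+C = 8, so %GC = 8/27 × 100 = 29.63%
Salt term: 16.6 × (-0.381) = -6.325
GC term: 0.41 × 29.63 = 12.148; length term: −675/27 = −25
Tm = 81.5 + (-6.325) + 12.148 − 25 = 62.323 → 62.3°C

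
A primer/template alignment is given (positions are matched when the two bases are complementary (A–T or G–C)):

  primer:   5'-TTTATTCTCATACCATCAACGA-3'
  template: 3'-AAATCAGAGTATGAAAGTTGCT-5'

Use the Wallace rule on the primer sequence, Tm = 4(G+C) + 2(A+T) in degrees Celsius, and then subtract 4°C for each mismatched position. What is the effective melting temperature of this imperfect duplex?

Primer base counts: A=7, T=8, G=1, C=6 → A+T=15, G+C=7
Perfect-match Tm = 2(15) + 4(7) = 30 + 28 = 58°C
Mismatches (positions where the bases are not complementary): 3 (at positions 5, 14, 15)
Effective Tm = 58 − 3×4 = 58 − 12 = 46°C

46°C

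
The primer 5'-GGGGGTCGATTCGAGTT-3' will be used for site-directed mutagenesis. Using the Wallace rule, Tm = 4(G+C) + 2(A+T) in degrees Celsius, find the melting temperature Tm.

54°C

Counting bases: G=8, C=2, T=5, A=2
So N_AT = 7 and N_GC = 10.
Tm = 2(7) + 4(10) = 14 + 40 = 54°C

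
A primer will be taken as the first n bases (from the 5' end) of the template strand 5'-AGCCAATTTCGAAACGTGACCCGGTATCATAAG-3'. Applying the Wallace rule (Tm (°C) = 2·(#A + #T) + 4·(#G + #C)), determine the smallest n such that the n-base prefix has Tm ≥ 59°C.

n = 21

First 20 bases: AGCCAATTTCGAAACGTGAC → Tm = 58°C (< 59°C)
First 21 bases: AGCCAATTTCGAAACGTGACC → Tm = 62°C (≥ 59°C)
Since every base adds ≥2°C, Tm only increases with n, so the threshold is first crossed at n = 21.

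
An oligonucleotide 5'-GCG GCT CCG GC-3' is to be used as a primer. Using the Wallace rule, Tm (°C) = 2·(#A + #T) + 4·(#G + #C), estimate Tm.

Scanning the sequence gives G=5, C=5, T=1, A=0.
So N_AT = 1 and N_GC = 10.
Tm = 2(1) + 4(10) = 2 + 40 = 42°C

42°C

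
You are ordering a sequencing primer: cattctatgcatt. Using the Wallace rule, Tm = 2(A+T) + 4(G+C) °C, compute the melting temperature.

T=6, C=3, G=1, A=3
AT pairs contribute 9, GC pairs contribute 4.
Tm = 2×9 + 4×4 = 34°C

34°C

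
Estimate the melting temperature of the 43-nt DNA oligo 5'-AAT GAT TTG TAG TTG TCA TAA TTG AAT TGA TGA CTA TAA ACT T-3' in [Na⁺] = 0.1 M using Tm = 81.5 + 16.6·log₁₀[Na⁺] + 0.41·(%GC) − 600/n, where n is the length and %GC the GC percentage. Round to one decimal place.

Length n = 43. Base counts: A=15, T=18, G=7, C=3
G+C = 10, so %GC = 10/43 × 100 = 23.256%
Salt term: 16.6 × (-1) = -16.6
GC term: 0.41 × 23.256 = 9.535; length term: −600/43 = −13.953
Tm = 81.5 + (-16.6) + 9.535 − 13.953 = 60.482 → 60.5°C

60.5°C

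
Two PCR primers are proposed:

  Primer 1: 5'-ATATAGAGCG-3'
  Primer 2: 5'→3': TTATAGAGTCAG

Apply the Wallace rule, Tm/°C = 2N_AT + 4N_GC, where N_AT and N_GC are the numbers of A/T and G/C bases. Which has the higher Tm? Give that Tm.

Primer 1: A+T=6, G+C=4 → Tm = 2(6)+4(4) = 28°C
Primer 2: A+T=8, G+C=4 → Tm = 2(8)+4(4) = 32°C
28°C vs 32°C → primer 2 is higher.

Primer 2, 32°C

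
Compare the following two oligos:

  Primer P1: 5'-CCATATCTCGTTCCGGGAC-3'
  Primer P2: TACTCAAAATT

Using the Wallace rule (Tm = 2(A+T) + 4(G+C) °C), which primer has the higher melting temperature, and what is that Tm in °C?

Primer P1, 60°C

Primer P1: A+T=8, G+C=11 → Tm = 2(8)+4(11) = 60°C
Primer P2: A+T=9, G+C=2 → Tm = 2(9)+4(2) = 26°C
60°C vs 26°C → primer P1 is higher.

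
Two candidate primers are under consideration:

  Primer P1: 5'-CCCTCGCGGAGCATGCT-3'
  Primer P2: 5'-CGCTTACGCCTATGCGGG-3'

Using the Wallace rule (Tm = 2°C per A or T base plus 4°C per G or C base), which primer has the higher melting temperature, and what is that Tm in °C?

Primer P2, 60°C

Primer P1: A+T=5, G+C=12 → Tm = 2(5)+4(12) = 58°C
Primer P2: A+T=6, G+C=12 → Tm = 2(6)+4(12) = 60°C
58°C vs 60°C → primer P2 is higher.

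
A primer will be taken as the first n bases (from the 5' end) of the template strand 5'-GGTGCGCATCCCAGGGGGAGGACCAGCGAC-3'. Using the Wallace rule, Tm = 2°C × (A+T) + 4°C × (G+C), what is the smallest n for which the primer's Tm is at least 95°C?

First 27 bases: GGTGCGCATCCCAGGGGGAGGACCAGC → Tm = 94°C (< 95°C)
First 28 bases: GGTGCGCATCCCAGGGGGAGGACCAGCG → Tm = 98°C (≥ 95°C)
Since every base adds ≥2°C, Tm only increases with n, so the threshold is first crossed at n = 28.

n = 28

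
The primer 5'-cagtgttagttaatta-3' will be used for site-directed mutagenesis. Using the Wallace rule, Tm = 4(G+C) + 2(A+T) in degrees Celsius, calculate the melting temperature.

40°C

Counting bases: A=5, G=3, C=1, T=7
A+T = 12, G+C = 4
Tm = 4·4 + 2·12 = 16 + 24 = 40°C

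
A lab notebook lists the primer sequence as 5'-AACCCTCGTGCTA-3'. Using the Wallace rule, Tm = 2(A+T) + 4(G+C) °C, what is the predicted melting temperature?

T=3, G=2, C=5, A=3
AT pairs contribute 6, GC pairs contribute 7.
Tm = 2×6 + 4×7 = 40°C

40°C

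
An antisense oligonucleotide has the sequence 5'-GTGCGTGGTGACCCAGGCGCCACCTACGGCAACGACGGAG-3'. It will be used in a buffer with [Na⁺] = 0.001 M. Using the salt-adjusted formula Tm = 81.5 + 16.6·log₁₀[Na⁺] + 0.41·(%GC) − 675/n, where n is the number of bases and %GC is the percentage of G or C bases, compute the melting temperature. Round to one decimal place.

Length n = 40. Base counts: A=8, T=4, G=15, C=13
G+C = 28, so %GC = 28/40 × 100 = 70%
Salt term: 16.6 × (-3) = -49.8
GC term: 0.41 × 70 = 28.7; length term: −675/40 = −16.875
Tm = 81.5 + (-49.8) + 28.7 − 16.875 = 43.525 → 43.5°C

43.5°C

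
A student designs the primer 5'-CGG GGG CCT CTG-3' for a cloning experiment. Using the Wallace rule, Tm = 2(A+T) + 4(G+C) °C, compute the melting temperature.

44°C

Counting bases: T=2, A=0, C=4, G=6
So N_AT = 2 and N_GC = 10.
Tm = 4·10 + 2·2 = 40 + 4 = 44°C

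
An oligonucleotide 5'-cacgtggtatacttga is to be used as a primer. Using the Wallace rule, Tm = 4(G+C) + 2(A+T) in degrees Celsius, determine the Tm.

Scanning the sequence gives C=3, A=4, T=5, G=4.
AT pairs contribute 9, GC pairs contribute 7.
Tm = 2×9 + 4×7 = 46°C

46°C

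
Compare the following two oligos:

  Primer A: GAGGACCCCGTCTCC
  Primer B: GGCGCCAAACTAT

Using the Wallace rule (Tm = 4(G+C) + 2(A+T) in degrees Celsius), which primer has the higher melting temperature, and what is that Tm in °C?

Primer A, 52°C

Primer A: A+T=4, G+C=11 → Tm = 2(4)+4(11) = 52°C
Primer B: A+T=6, G+C=7 → Tm = 2(6)+4(7) = 40°C
52°C vs 40°C → primer A is higher.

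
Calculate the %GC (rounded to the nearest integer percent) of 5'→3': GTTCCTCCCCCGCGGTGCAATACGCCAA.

64%

Counting bases: G=6, T=5, A=5, C=12
G+C = 6 + 12 = 18 out of 28 bases
%GC = 18/28 × 100 = 64.29% ≈ 64%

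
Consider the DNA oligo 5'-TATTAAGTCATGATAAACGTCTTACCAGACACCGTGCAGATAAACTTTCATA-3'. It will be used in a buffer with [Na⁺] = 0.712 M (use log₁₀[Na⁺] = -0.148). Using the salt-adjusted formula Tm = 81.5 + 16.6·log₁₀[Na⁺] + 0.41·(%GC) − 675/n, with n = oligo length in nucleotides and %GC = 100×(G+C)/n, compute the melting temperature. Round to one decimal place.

80.3°C

Length n = 52. Counting bases: G=7, T=15, C=11, A=19
G+C = 18, so %GC = 18/52 × 100 = 34.615%
Salt term: 16.6 × (-0.148) = -2.457
GC term: 0.41 × 34.615 = 14.192; length term: −675/52 = −12.981
Tm = 81.5 + (-2.457) + 14.192 − 12.981 = 80.254 → 80.3°C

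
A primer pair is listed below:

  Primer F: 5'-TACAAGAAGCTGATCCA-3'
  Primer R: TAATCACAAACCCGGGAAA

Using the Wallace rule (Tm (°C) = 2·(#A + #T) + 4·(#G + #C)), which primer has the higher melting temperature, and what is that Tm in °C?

Primer R, 54°C

Primer F: A+T=10, G+C=7 → Tm = 2(10)+4(7) = 48°C
Primer R: A+T=11, G+C=8 → Tm = 2(11)+4(8) = 54°C
48°C vs 54°C → primer R is higher.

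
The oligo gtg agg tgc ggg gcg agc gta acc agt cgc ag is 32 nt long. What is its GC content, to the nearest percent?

A=6, C=7, G=15, T=4
G+C = 15 + 7 = 22 out of 32 bases
%GC = 22/32 × 100 = 68.75% ≈ 69%

69%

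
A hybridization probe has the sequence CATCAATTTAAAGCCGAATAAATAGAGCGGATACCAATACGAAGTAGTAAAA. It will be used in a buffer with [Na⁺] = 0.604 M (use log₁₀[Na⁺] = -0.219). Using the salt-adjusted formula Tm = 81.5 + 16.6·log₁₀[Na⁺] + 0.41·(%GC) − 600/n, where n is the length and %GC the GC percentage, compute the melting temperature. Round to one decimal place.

79.7°C

Length n = 52. Counting bases: T=10, A=25, G=9, C=8
G+C = 17, so %GC = 17/52 × 100 = 32.692%
Salt term: 16.6 × (-0.219) = -3.635
GC term: 0.41 × 32.692 = 13.404; length term: −600/52 = −11.538
Tm = 81.5 + (-3.635) + 13.404 − 11.538 = 79.731 → 79.7°C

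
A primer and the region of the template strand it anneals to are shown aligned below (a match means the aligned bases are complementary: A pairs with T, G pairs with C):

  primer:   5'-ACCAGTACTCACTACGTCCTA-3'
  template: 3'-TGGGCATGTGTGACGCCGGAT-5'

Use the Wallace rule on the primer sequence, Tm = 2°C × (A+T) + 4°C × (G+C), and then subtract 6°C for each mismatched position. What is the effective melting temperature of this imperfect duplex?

38°C

Primer base counts: A=6, T=5, G=2, C=8 → A+T=11, G+C=10
Perfect-match Tm = 2(11) + 4(10) = 22 + 40 = 62°C
Mismatches (positions where the bases are not complementary): 4 (at positions 4, 9, 14, 17)
Effective Tm = 62 − 4×6 = 62 − 24 = 38°C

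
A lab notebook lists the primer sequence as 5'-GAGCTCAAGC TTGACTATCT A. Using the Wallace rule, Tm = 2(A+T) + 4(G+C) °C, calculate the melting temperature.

Counting bases: G=4, A=6, T=6, C=5
A+T = 12, G+C = 9
Tm = 2(12) + 4(9) = 24 + 36 = 60°C

60°C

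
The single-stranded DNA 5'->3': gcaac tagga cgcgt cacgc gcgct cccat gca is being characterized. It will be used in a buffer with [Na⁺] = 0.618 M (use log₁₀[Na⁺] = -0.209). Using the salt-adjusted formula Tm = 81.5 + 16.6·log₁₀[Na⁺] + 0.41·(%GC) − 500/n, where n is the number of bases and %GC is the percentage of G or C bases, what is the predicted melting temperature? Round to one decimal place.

90.2°C

Length n = 33. Base counts: C=13, A=7, G=9, T=4
G+C = 22, so %GC = 22/33 × 100 = 66.667%
Salt term: 16.6 × (-0.209) = -3.469
GC term: 0.41 × 66.667 = 27.333; length term: −500/33 = −15.152
Tm = 81.5 + (-3.469) + 27.333 − 15.152 = 90.212 → 90.2°C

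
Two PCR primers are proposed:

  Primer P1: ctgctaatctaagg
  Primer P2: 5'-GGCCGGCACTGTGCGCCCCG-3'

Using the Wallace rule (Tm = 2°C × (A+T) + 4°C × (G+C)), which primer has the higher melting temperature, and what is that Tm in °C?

Primer P1: A+T=8, G+C=6 → Tm = 2(8)+4(6) = 40°C
Primer P2: A+T=3, G+C=17 → Tm = 2(3)+4(17) = 74°C
40°C vs 74°C → primer P2 is higher.

Primer P2, 74°C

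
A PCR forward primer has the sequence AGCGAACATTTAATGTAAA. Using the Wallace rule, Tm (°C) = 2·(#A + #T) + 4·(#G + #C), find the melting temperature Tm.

Base counts: T=5, G=3, C=2, A=9
A+T = 14, G+C = 5
Tm = 4·5 + 2·14 = 20 + 28 = 48°C

48°C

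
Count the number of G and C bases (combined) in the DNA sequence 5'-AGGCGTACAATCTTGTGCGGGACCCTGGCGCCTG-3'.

Scanning the sequence gives A=5, T=7, G=12, C=10.
G+C = 12 + 10 = 22

22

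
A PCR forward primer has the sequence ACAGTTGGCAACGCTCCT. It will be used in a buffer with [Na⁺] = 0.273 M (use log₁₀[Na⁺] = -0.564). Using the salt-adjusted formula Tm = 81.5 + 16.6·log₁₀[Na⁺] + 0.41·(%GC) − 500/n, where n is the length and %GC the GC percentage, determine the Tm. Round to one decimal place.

Length n = 18. Counting bases: T=4, G=4, A=4, C=6
G+C = 10, so %GC = 10/18 × 100 = 55.556%
Salt term: 16.6 × (-0.564) = -9.362
GC term: 0.41 × 55.556 = 22.778; length term: −500/18 = −27.778
Tm = 81.5 + (-9.362) + 22.778 − 27.778 = 67.138 → 67.1°C

67.1°C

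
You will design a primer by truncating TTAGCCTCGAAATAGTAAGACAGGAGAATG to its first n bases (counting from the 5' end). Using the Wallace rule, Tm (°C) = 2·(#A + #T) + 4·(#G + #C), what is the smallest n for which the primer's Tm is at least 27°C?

n = 9

First 8 bases: TTAGCCTC → Tm = 24°C (< 27°C)
First 9 bases: TTAGCCTCG → Tm = 28°C (≥ 27°C)
Since every base adds ≥2°C, Tm only increases with n, so the threshold is first crossed at n = 9.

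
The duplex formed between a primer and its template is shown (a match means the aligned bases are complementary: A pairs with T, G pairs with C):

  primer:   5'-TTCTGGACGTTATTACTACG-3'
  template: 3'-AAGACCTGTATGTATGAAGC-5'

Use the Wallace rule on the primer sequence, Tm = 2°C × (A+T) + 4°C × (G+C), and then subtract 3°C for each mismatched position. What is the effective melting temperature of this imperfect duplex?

41°C

Primer base counts: A=4, T=8, G=4, C=4 → A+T=12, G+C=8
Perfect-match Tm = 2(12) + 4(8) = 24 + 32 = 56°C
Mismatches (positions where the bases are not complementary): 5 (at positions 9, 11, 12, 13, 18)
Effective Tm = 56 − 5×3 = 56 − 15 = 41°C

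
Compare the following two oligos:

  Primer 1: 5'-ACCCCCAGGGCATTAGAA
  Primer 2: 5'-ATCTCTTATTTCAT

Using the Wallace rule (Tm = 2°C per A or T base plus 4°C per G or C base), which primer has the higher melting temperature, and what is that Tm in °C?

Primer 1: A+T=8, G+C=10 → Tm = 2(8)+4(10) = 56°C
Primer 2: A+T=11, G+C=3 → Tm = 2(11)+4(3) = 34°C
56°C vs 34°C → primer 1 is higher.

Primer 1, 56°C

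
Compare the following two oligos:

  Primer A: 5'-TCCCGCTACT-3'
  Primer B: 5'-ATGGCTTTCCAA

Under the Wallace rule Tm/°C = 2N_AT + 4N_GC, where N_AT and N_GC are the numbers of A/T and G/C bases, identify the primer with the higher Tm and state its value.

Primer A: A+T=4, G+C=6 → Tm = 2(4)+4(6) = 32°C
Primer B: A+T=7, G+C=5 → Tm = 2(7)+4(5) = 34°C
32°C vs 34°C → primer B is higher.

Primer B, 34°C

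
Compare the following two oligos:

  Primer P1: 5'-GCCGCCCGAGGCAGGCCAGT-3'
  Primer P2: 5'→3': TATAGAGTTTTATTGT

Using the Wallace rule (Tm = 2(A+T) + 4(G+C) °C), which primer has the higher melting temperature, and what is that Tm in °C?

Primer P1, 72°C

Primer P1: A+T=4, G+C=16 → Tm = 2(4)+4(16) = 72°C
Primer P2: A+T=13, G+C=3 → Tm = 2(13)+4(3) = 38°C
72°C vs 38°C → primer P1 is higher.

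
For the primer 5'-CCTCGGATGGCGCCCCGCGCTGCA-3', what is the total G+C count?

Base counts: C=11, A=2, G=8, T=3
Total G or C: 8 + 11 = 19

19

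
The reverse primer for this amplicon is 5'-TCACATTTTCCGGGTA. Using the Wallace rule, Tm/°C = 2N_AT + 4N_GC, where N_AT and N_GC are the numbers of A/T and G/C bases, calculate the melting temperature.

Counting bases: A=3, T=6, G=3, C=4
AT pairs contribute 9, GC pairs contribute 7.
Tm = 2×9 + 4×7 = 46°C

46°C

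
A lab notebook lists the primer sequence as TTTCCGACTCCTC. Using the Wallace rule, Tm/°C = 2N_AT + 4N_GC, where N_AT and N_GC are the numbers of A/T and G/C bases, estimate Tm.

Base counts: G=1, C=6, A=1, T=5
AT pairs contribute 6, GC pairs contribute 7.
Tm = 4·7 + 2·6 = 28 + 12 = 40°C

40°C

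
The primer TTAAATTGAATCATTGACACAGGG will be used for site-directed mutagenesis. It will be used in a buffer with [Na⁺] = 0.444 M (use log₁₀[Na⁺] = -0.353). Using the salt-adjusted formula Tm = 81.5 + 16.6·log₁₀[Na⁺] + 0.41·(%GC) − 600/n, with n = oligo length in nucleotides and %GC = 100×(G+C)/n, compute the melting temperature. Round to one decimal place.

64.3°C

Length n = 24. G=5, C=3, A=9, T=7
G+C = 8, so %GC = 8/24 × 100 = 33.333%
Salt term: 16.6 × (-0.353) = -5.86
GC term: 0.41 × 33.333 = 13.667; length term: −600/24 = −25
Tm = 81.5 + (-5.86) + 13.667 − 25 = 64.307 → 64.3°C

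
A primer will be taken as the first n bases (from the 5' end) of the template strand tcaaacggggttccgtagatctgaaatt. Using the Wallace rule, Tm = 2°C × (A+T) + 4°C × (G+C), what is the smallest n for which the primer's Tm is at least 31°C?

n = 10

First 9 bases: TCAAACGGG → Tm = 28°C (< 31°C)
First 10 bases: TCAAACGGGG → Tm = 32°C (≥ 31°C)
Since every base adds ≥2°C, Tm only increases with n, so the threshold is first crossed at n = 10.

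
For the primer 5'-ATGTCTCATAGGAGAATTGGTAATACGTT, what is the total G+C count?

10

G=7, A=9, C=3, T=10
G+C = 7 + 3 = 10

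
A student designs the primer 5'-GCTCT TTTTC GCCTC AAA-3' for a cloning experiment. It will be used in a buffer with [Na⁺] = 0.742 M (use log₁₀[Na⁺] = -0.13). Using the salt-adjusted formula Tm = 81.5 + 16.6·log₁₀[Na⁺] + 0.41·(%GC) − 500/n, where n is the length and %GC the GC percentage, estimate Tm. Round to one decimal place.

69.8°C

Length n = 18. G=2, T=7, C=6, A=3
G+C = 8, so %GC = 8/18 × 100 = 44.444%
Salt term: 16.6 × (-0.13) = -2.158
GC term: 0.41 × 44.444 = 18.222; length term: −500/18 = −27.778
Tm = 81.5 + (-2.158) + 18.222 − 27.778 = 69.786 → 69.8°C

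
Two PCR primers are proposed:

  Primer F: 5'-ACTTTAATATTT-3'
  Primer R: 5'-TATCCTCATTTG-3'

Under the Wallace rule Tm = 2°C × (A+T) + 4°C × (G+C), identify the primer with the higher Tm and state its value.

Primer R, 32°C

Primer F: A+T=11, G+C=1 → Tm = 2(11)+4(1) = 26°C
Primer R: A+T=8, G+C=4 → Tm = 2(8)+4(4) = 32°C
26°C vs 32°C → primer R is higher.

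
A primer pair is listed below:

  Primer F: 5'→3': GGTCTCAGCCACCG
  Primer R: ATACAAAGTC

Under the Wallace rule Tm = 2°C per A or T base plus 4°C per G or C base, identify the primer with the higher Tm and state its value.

Primer F: A+T=4, G+C=10 → Tm = 2(4)+4(10) = 48°C
Primer R: A+T=7, G+C=3 → Tm = 2(7)+4(3) = 26°C
48°C vs 26°C → primer F is higher.

Primer F, 48°C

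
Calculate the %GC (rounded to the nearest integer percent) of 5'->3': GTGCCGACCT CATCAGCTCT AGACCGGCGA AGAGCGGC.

Base counts: G=12, C=13, A=8, T=5
G+C = 12 + 13 = 25 out of 38 bases
%GC = 25/38 × 100 = 65.79% ≈ 66%

66%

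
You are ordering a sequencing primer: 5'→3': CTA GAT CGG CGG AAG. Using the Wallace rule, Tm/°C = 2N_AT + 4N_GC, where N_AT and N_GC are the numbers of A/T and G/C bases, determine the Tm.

Base counts: A=4, G=6, C=3, T=2
So N_AT = 6 and N_GC = 9.
Tm = 4·9 + 2·6 = 36 + 12 = 48°C

48°C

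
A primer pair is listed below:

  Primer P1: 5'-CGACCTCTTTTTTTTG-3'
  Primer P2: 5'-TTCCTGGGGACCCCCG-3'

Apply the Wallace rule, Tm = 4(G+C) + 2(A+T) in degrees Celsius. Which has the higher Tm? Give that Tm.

Primer P2, 56°C

Primer P1: A+T=10, G+C=6 → Tm = 2(10)+4(6) = 44°C
Primer P2: A+T=4, G+C=12 → Tm = 2(4)+4(12) = 56°C
44°C vs 56°C → primer P2 is higher.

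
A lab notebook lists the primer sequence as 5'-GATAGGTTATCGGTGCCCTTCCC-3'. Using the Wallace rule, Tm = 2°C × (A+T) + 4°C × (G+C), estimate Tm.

72°C

Base counts: T=7, C=7, G=6, A=3
AT pairs contribute 10, GC pairs contribute 13.
Tm = 4·13 + 2·10 = 52 + 20 = 72°C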